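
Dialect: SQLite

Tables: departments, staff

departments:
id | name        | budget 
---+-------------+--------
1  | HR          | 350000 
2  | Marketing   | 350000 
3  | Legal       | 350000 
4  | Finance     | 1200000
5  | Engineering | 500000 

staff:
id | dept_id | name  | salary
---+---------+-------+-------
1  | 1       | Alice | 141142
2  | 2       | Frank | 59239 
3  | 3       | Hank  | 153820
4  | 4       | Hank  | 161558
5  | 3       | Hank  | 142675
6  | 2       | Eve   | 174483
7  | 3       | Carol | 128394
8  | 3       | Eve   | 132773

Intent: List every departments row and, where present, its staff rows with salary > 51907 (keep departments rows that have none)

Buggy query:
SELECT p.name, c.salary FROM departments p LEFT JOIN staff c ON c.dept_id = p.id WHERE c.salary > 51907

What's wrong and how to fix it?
Bug: Filtering c.salary in WHERE discards the NULL rows produced by LEFT JOIN, turning it into an inner join

Fix: Move the right-table condition into the ON clause so unmatched parents are kept

Corrected query:
SELECT p.name, c.salary FROM departments p LEFT JOIN staff c ON c.dept_id = p.id AND c.salary > 51907

Result:
name        | salary
------------+-------
HR          | 141142
Marketing   | 59239 
Marketing   | 174483
Legal       | 128394
Legal       | 132773
Legal       | 142675
Legal       | 153820
Finance     | 161558
Engineering | NULL  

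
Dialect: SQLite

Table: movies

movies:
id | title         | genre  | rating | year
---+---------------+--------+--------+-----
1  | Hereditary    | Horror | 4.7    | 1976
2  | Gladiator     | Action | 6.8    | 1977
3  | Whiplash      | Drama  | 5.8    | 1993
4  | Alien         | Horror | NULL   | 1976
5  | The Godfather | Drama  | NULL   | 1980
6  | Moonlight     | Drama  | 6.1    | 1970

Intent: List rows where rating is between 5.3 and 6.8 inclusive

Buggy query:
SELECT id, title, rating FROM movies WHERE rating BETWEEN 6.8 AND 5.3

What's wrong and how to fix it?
Bug: BETWEEN expects the lower bound first; with 6.8 AND 5.3 the range is empty

Fix: Swap the bounds so the smaller value comes first

Corrected query:
SELECT id, title, rating FROM movies WHERE rating BETWEEN 5.3 AND 6.8

Result:
id | title     | rating
---+-----------+-------
2  | Gladiator | 6.8   
3  | Whiplash  | 5.8   
6  | Moonlight | 6.1   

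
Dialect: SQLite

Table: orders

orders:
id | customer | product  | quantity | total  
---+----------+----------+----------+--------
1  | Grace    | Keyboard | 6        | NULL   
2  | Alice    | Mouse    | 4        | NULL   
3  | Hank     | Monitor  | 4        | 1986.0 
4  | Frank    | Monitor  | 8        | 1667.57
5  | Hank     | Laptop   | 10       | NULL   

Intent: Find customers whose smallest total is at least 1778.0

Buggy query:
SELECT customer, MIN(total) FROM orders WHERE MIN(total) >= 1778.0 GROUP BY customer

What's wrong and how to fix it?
Bug: Aggregates like MIN are computed per group after WHERE runs

Fix: Use HAVING for the per-group MIN condition

Corrected query:
SELECT customer, MIN(total) FROM orders GROUP BY customer HAVING MIN(total) >= 1778.0

Result:
customer | MIN(total)
---------+-----------
Hank     | 1986      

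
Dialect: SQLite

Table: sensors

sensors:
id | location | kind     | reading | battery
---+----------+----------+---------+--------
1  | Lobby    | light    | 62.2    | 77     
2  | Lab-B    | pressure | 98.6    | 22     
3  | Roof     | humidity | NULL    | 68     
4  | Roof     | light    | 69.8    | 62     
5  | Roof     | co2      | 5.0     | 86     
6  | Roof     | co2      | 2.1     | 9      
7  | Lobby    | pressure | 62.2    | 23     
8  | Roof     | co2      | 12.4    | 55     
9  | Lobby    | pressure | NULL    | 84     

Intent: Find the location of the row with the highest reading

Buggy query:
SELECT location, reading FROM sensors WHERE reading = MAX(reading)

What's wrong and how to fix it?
Bug: WHERE is evaluated per row; an aggregate over the whole table isn't defined there

Fix: Use a subquery: WHERE reading = (SELECT MAX(reading) FROM sensors)

Corrected query:
SELECT location, reading FROM sensors WHERE reading = (SELECT MAX(reading) FROM sensors)

Result:
location | reading
---------+--------
Lab-B    | 98.6   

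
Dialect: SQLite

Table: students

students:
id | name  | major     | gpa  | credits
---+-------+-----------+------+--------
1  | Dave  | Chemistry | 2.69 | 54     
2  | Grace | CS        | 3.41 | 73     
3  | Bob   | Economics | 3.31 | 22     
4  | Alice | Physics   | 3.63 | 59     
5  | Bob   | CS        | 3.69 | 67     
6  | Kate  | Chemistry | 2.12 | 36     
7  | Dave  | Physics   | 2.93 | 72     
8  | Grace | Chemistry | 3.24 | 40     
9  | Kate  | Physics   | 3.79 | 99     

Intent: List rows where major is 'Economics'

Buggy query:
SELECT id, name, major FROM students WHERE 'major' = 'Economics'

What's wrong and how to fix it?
Bug: Single quotes denote string literals in SQL; the column name is being compared as a constant string

Fix: Reference the column as major without single quotes

Corrected query:
SELECT id, name, major FROM students WHERE major = 'Economics'

Result:
id | name | major    
---+------+----------
3  | Bob  | Economics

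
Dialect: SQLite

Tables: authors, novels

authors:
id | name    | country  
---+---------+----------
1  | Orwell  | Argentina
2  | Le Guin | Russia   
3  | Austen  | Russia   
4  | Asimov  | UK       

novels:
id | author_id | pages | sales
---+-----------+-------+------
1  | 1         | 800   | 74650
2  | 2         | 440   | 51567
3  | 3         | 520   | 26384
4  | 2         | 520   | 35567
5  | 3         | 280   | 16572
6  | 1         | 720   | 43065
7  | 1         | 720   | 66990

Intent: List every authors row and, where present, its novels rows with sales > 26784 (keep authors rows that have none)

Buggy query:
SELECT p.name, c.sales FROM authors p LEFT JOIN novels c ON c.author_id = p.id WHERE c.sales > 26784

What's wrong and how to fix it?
Bug: A WHERE condition on the right-hand table after LEFT JOIN drops unmatched parents

Fix: Put 'c.sales > 26784' in the JOIN's ON clause instead of WHERE

Corrected query:
SELECT p.name, c.sales FROM authors p LEFT JOIN novels c ON c.author_id = p.id AND c.sales > 26784

Result:
name    | sales
--------+------
Orwell  | 43065
Orwell  | 66990
Orwell  | 74650
Le Guin | 35567
Le Guin | 51567
Austen  | NULL 
Asimov  | NULL 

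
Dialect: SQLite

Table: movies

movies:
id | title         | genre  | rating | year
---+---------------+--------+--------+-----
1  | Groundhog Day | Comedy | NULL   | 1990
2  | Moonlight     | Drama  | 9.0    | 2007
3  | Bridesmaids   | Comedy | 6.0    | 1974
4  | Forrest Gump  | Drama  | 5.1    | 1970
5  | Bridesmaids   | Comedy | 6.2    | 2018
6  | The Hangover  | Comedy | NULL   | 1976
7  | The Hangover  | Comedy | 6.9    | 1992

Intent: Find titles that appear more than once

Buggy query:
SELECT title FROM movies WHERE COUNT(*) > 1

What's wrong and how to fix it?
Bug: WHERE can't reference COUNT(*); aggregates are computed after WHERE

Fix: GROUP BY title, then filter groups with HAVING COUNT(*) > 1

Corrected query:
SELECT title FROM movies GROUP BY title HAVING COUNT(*) > 1

Result:
title       
------------
Bridesmaids 
The Hangover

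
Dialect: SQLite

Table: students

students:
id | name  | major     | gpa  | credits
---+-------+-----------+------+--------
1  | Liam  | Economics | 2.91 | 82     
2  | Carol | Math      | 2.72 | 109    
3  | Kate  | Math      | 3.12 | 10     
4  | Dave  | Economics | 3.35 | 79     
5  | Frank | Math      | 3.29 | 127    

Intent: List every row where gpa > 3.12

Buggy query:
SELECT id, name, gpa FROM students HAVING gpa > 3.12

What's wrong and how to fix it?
Bug: This is a non-aggregate query (no GROUP BY, no aggregates), so in SQLite the HAVING clause is invalid here; a row-level condition belongs in WHERE

Fix: Use WHERE for row-level filtering

Corrected query:
SELECT id, name, gpa FROM students WHERE gpa > 3.12

Result:
id | name  | gpa 
---+-------+-----
4  | Dave  | 3.35
5  | Frank | 3.29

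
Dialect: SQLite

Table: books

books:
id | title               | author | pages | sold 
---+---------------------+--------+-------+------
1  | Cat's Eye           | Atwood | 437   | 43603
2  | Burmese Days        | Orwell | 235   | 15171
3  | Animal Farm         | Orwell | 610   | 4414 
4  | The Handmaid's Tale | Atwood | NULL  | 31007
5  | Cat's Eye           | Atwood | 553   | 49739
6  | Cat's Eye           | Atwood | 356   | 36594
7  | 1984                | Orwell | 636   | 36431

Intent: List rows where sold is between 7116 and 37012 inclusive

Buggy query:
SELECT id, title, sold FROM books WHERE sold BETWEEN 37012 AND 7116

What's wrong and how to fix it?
Bug: The bounds are reversed; BETWEEN a AND b requires a <= b to match anything

Fix: Write BETWEEN 7116 AND 37012

Corrected query:
SELECT id, title, sold FROM books WHERE sold BETWEEN 7116 AND 37012

Result:
id | title               | sold 
---+---------------------+------
2  | Burmese Days        | 15171
4  | The Handmaid's Tale | 31007
6  | Cat's Eye           | 36594
7  | 1984                | 36431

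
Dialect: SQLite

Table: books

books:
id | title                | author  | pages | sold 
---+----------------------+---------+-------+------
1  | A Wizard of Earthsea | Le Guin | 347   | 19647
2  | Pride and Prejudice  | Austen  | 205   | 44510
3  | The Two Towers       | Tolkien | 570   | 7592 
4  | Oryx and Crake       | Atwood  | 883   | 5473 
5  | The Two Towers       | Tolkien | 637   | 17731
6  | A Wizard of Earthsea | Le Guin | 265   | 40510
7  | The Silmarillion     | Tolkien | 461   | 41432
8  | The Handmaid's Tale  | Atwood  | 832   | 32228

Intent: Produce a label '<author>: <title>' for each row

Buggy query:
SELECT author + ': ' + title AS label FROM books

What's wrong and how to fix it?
Bug: '+' is numeric addition; on text columns SQLite converts them to 0 instead of concatenating

Fix: Use the || operator for string concatenation

Corrected query:
SELECT author || ': ' || title AS label FROM books

Result:
label                        
-----------------------------
Le Guin: A Wizard of Earthsea
Austen: Pride and Prejudice  
Tolkien: The Two Towers      
Atwood: Oryx and Crake       
Tolkien: The Two Towers      
Le Guin: A Wizard of Earthsea
Tolkien: The Silmarillion    
Atwood: The Handmaid's Tale  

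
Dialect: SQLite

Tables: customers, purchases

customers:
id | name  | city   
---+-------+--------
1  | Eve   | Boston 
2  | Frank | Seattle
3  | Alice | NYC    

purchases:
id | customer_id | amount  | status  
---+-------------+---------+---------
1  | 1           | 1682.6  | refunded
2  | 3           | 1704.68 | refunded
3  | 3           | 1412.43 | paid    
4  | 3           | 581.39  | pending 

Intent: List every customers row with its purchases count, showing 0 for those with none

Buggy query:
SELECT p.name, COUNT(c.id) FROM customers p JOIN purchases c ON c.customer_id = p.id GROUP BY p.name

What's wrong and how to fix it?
Bug: INNER JOIN drops customers rows that have no matching purchases rows

Fix: Use LEFT JOIN so parents without children still appear (COUNT(c.id) gives 0)

Corrected query:
SELECT p.name, COUNT(c.id) FROM customers p LEFT JOIN purchases c ON c.customer_id = p.id GROUP BY p.name

Result:
name  | COUNT(c.id)
------+------------
Alice | 3          
Eve   | 1          
Frank | 0          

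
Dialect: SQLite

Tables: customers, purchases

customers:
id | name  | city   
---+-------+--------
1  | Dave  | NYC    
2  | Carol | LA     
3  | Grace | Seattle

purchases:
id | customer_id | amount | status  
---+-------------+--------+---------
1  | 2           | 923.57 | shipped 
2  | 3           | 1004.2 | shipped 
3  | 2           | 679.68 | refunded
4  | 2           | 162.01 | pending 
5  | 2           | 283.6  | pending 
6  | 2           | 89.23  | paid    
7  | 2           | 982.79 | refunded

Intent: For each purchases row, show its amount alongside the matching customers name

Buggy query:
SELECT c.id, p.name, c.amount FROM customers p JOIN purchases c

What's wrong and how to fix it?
Bug: JOIN with no ON clause produces a cartesian product; every purchases row pairs with every customers row

Fix: Specify the join condition linking the foreign key to the parent id

Corrected query:
SELECT c.id, p.name, c.amount FROM customers p JOIN purchases c ON c.customer_id = p.id

Result:
id | name  | amount
---+-------+-------
1  | Carol | 923.57
2  | Grace | 1004.2
3  | Carol | 679.68
4  | Carol | 162.01
5  | Carol | 283.6 
6  | Carol | 89.23 
7  | Carol | 982.79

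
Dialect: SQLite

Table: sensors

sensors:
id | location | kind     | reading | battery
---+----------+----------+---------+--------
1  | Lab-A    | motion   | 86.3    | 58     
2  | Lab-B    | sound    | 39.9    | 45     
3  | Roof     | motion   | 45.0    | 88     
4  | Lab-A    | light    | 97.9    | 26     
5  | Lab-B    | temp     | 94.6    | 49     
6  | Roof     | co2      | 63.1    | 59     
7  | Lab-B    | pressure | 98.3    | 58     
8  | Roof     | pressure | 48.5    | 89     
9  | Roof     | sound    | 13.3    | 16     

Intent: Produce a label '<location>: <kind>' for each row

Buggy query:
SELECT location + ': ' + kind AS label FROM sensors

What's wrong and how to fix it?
Bug: SQLite uses || for string concatenation; + coerces text to numbers (yielding 0)

Fix: Use the || operator for string concatenation

Corrected query:
SELECT location || ': ' || kind AS label FROM sensors

Result:
label          
---------------
Lab-A: motion  
Lab-B: sound   
Roof: motion   
Lab-A: light   
Lab-B: temp    
Roof: co2      
Lab-B: pressure
Roof: pressure 
Roof: sound    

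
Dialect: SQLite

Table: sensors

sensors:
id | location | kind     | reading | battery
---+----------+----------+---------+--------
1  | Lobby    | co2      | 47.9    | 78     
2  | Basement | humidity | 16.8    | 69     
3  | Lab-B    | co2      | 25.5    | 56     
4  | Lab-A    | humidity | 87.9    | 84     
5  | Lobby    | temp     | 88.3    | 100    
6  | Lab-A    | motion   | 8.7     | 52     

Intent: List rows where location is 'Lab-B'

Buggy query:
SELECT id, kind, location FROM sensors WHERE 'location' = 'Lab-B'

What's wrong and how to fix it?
Bug: Single quotes denote string literals in SQL; the column name is being compared as a constant string

Fix: Reference the column as location without single quotes

Corrected query:
SELECT id, kind, location FROM sensors WHERE location = 'Lab-B'

Result:
id | kind | location
---+------+---------
3  | co2  | Lab-B   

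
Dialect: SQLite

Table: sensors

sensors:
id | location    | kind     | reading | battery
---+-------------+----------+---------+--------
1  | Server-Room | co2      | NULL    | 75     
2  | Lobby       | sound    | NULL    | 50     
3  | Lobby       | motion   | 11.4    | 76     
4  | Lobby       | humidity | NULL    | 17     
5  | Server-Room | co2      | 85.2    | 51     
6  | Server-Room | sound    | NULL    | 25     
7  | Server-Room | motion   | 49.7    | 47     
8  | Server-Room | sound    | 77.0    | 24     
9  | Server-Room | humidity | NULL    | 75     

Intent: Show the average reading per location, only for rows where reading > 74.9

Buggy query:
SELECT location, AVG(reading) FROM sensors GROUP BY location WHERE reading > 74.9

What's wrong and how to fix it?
Bug: WHERE cannot follow GROUP BY

Fix: Move the WHERE clause before GROUP BY

Corrected query:
SELECT location, AVG(reading) FROM sensors WHERE reading > 74.9 GROUP BY location

Result:
location    | AVG(reading)
------------+-------------
Server-Room | 81.1        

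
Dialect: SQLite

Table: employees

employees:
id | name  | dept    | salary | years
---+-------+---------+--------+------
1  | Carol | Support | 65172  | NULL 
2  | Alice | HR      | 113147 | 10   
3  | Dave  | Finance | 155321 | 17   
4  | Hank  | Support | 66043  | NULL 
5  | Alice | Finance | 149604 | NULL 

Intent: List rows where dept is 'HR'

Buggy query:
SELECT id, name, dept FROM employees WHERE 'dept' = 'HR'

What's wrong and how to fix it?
Bug: Single quotes denote string literals in SQL; the column name is being compared as a constant string

Fix: Reference the column as dept without single quotes

Corrected query:
SELECT id, name, dept FROM employees WHERE dept = 'HR'

Result:
id | name  | dept
---+-------+-----
2  | Alice | HR  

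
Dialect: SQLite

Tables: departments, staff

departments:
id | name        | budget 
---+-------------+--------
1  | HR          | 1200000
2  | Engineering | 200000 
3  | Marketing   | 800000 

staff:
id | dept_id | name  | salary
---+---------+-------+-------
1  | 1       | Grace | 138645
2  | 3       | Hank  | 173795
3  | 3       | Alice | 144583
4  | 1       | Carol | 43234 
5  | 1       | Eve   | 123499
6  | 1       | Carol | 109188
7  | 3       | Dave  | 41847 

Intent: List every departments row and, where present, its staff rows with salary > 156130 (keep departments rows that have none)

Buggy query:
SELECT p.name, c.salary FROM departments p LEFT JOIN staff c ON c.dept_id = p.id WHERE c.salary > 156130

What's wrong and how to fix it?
Bug: A WHERE condition on the right-hand table after LEFT JOIN drops unmatched parents

Fix: Move the right-table condition into the ON clause so unmatched parents are kept

Corrected query:
SELECT p.name, c.salary FROM departments p LEFT JOIN staff c ON c.dept_id = p.id AND c.salary > 156130

Result:
name        | salary
------------+-------
HR          | NULL  
Engineering | NULL  
Marketing   | 173795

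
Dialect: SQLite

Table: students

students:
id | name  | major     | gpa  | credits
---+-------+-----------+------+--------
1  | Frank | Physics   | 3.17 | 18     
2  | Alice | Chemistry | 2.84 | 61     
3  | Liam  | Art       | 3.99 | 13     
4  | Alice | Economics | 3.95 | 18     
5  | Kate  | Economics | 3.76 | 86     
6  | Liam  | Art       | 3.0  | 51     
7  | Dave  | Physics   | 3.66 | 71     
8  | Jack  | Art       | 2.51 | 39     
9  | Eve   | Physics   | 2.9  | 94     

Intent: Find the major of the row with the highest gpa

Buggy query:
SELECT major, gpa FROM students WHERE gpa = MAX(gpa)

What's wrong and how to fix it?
Bug: MAX(gpa) is an aggregate and cannot be used directly in WHERE

Fix: Use a subquery: WHERE gpa = (SELECT MAX(gpa) FROM students)

Corrected query:
SELECT major, gpa FROM students WHERE gpa = (SELECT MAX(gpa) FROM students)

Result:
major | gpa 
------+-----
Art   | 3.99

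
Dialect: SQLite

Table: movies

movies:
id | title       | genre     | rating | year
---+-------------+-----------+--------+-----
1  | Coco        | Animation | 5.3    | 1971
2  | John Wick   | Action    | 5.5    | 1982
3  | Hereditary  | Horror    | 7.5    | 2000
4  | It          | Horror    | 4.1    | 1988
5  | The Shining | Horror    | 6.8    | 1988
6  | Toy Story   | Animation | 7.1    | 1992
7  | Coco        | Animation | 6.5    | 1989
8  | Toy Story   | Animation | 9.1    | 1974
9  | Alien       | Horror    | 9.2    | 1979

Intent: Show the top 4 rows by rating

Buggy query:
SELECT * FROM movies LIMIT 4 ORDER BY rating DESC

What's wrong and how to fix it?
Bug: LIMIT must come after ORDER BY

Fix: Sort with ORDER BY, then apply LIMIT

Corrected query:
SELECT * FROM movies ORDER BY rating DESC LIMIT 4

Result:
id | title      | genre     | rating | year
---+------------+-----------+--------+-----
9  | Alien      | Horror    | 9.2    | 1979
8  | Toy Story  | Animation | 9.1    | 1974
3  | Hereditary | Horror    | 7.5    | 2000
6  | Toy Story  | Animation | 7.1    | 1992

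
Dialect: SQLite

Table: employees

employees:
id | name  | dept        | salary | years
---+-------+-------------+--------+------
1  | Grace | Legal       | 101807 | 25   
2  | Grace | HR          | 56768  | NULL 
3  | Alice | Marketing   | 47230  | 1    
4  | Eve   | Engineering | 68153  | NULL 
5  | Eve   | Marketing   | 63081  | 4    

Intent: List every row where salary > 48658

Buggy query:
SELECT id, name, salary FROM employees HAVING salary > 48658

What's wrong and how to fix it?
Bug: This is a non-aggregate query (no GROUP BY, no aggregates), so in SQLite the HAVING clause is invalid here; a row-level condition belongs in WHERE

Fix: Use WHERE for row-level filtering

Corrected query:
SELECT id, name, salary FROM employees WHERE salary > 48658

Result:
id | name  | salary
---+-------+-------
1  | Grace | 101807
2  | Grace | 56768 
4  | Eve   | 68153 
5  | Eve   | 63081 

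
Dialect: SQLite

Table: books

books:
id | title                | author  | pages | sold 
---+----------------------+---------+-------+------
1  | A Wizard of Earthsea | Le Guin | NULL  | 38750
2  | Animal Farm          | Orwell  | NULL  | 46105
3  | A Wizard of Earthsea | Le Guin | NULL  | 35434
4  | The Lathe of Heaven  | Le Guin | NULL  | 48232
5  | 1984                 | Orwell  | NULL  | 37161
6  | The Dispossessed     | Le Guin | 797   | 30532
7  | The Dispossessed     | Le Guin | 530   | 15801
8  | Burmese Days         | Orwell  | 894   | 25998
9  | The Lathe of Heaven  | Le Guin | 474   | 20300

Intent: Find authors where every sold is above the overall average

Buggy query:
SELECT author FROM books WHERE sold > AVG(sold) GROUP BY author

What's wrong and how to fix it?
Bug: AVG() is an aggregate; it can't sit directly in WHERE

Fix: Compute the overall average in a scalar subquery and compare each group's MIN against it in HAVING

Corrected query:
SELECT author FROM books GROUP BY author HAVING MIN(sold) > (SELECT AVG(sold) FROM books)

Result:
(no rows)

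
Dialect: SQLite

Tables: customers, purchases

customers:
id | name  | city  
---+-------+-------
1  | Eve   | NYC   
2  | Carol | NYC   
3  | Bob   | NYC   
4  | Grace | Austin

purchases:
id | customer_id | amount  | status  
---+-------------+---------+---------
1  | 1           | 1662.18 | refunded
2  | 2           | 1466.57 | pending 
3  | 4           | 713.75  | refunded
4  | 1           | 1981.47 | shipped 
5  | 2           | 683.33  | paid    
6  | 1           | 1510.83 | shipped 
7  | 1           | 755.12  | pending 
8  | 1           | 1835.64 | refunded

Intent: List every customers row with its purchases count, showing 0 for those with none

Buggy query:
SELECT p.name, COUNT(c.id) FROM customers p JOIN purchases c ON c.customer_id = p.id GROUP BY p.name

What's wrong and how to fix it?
Bug: An inner join excludes parents with zero children

Fix: Switch to LEFT JOIN to retain unmatched parent rows

Corrected query:
SELECT p.name, COUNT(c.id) FROM customers p LEFT JOIN purchases c ON c.customer_id = p.id GROUP BY p.name

Result:
name  | COUNT(c.id)
------+------------
Bob   | 0          
Carol | 2          
Eve   | 5          
Grace | 1          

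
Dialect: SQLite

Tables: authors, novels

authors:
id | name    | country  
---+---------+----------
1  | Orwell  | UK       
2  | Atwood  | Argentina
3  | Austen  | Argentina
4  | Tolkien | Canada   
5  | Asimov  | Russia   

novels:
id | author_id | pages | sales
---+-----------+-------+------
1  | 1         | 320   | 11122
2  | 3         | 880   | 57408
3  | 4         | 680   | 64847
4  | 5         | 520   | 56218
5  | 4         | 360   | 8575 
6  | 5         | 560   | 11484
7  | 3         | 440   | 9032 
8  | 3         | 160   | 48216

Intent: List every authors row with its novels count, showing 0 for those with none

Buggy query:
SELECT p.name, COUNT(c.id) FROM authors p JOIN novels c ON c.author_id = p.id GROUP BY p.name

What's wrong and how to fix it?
Bug: An inner join excludes parents with zero children

Fix: Switch to LEFT JOIN to retain unmatched parent rows

Corrected query:
SELECT p.name, COUNT(c.id) FROM authors p LEFT JOIN novels c ON c.author_id = p.id GROUP BY p.name

Result:
name    | COUNT(c.id)
--------+------------
Asimov  | 2          
Atwood  | 0          
Austen  | 3          
Orwell  | 1          
Tolkien | 2          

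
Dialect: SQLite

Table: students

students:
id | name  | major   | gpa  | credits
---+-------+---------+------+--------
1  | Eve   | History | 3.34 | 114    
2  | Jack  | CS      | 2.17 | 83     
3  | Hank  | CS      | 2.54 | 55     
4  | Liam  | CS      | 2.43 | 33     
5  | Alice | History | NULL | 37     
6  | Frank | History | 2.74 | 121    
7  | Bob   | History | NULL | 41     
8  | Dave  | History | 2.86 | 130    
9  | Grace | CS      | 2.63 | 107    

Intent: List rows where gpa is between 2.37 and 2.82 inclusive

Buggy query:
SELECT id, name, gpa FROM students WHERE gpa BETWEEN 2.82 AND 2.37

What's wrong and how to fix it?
Bug: The bounds are reversed; BETWEEN a AND b requires a <= b to match anything

Fix: Write BETWEEN 2.37 AND 2.82

Corrected query:
SELECT id, name, gpa FROM students WHERE gpa BETWEEN 2.37 AND 2.82

Result:
id | name  | gpa 
---+-------+-----
3  | Hank  | 2.54
4  | Liam  | 2.43
6  | Frank | 2.74
9  | Grace | 2.63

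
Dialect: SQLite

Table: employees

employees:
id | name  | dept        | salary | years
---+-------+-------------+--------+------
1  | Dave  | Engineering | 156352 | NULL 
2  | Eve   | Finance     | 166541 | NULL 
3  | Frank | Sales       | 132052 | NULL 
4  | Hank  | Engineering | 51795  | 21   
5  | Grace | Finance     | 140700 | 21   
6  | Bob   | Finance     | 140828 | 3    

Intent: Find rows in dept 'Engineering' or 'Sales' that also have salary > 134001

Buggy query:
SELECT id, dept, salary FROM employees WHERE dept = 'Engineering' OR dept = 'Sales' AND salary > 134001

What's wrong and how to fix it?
Bug: Without parentheses, AND is evaluated before OR, so the salary filter only applies to the 'Sales' branch

Fix: Group the OR with parentheses (or use IN), then AND the threshold

Corrected query:
SELECT id, dept, salary FROM employees WHERE (dept = 'Engineering' OR dept = 'Sales') AND salary > 134001

Result:
id | dept        | salary
---+-------------+-------
1  | Engineering | 156352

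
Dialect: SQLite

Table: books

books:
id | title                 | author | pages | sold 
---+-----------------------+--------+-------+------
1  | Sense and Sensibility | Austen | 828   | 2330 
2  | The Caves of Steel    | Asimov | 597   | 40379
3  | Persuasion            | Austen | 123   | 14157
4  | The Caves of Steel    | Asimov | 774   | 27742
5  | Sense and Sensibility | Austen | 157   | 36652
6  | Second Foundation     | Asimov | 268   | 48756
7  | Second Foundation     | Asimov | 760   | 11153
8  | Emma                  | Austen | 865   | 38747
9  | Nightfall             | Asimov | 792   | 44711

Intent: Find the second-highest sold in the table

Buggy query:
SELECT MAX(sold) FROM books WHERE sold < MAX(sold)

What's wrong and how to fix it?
Bug: The inner MAX is an aggregate inside WHERE, which is not allowed

Fix: Put the inner MAX in a scalar subquery

Corrected query:
SELECT MAX(sold) FROM books WHERE sold < (SELECT MAX(sold) FROM books)

Result:
MAX(sold)
---------
44711    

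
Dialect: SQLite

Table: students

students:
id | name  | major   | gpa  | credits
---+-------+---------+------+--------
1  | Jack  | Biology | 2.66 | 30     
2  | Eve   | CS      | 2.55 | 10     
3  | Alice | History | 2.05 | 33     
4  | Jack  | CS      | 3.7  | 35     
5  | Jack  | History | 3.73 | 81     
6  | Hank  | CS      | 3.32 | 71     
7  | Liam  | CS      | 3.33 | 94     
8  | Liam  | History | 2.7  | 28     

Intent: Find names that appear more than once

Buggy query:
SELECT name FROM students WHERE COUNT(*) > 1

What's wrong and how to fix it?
Bug: COUNT(*) is an aggregate and cannot be used in WHERE

Fix: Group first, then use HAVING for the count condition

Corrected query:
SELECT name FROM students GROUP BY name HAVING COUNT(*) > 1

Result:
name
----
Jack
Liam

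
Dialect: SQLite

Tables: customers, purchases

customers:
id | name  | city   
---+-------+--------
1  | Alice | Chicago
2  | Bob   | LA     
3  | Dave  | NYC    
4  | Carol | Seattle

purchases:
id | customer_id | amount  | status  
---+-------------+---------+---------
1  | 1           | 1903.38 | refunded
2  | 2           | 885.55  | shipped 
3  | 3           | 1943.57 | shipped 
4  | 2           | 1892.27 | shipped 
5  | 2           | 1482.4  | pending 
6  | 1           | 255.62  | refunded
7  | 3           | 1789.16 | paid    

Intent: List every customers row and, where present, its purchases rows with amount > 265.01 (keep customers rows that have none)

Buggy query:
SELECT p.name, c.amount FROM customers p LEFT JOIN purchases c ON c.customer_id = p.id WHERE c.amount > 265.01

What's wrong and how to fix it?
Bug: Filtering c.amount in WHERE discards the NULL rows produced by LEFT JOIN, turning it into an inner join

Fix: Put 'c.amount > 265.01' in the JOIN's ON clause instead of WHERE

Corrected query:
SELECT p.name, c.amount FROM customers p LEFT JOIN purchases c ON c.customer_id = p.id AND c.amount > 265.01

Result:
name  | amount 
------+--------
Alice | 1903.38
Bob   | 885.55 
Bob   | 1482.4 
Bob   | 1892.27
Dave  | 1789.16
Dave  | 1943.57
Carol | NULL   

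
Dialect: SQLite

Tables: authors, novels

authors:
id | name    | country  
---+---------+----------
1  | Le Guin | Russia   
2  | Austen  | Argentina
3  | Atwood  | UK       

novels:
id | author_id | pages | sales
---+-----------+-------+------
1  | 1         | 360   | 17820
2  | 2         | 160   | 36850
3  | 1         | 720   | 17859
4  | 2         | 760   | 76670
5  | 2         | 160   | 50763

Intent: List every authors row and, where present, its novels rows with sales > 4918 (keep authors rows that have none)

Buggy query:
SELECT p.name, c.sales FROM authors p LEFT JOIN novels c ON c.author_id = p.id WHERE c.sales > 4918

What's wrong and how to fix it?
Bug: Filtering c.sales in WHERE discards the NULL rows produced by LEFT JOIN, turning it into an inner join

Fix: Move the right-table condition into the ON clause so unmatched parents are kept

Corrected query:
SELECT p.name, c.sales FROM authors p LEFT JOIN novels c ON c.author_id = p.id AND c.sales > 4918

Result:
name    | sales
--------+------
Le Guin | 17820
Le Guin | 17859
Austen  | 36850
Austen  | 50763
Austen  | 76670
Atwood  | NULL 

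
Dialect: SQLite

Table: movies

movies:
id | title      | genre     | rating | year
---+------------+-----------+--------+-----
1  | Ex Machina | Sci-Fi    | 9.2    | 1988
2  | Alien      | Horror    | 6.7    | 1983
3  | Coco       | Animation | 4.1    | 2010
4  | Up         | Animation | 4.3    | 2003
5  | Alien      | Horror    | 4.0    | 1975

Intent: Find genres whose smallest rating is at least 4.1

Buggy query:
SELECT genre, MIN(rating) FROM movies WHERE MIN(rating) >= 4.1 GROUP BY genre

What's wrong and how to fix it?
Bug: MIN() in WHERE is a misuse of aggregate

Fix: Use HAVING for the per-group MIN condition

Corrected query:
SELECT genre, MIN(rating) FROM movies GROUP BY genre HAVING MIN(rating) >= 4.1

Result:
genre     | MIN(rating)
----------+------------
Animation | 4.1        
Sci-Fi    | 9.2        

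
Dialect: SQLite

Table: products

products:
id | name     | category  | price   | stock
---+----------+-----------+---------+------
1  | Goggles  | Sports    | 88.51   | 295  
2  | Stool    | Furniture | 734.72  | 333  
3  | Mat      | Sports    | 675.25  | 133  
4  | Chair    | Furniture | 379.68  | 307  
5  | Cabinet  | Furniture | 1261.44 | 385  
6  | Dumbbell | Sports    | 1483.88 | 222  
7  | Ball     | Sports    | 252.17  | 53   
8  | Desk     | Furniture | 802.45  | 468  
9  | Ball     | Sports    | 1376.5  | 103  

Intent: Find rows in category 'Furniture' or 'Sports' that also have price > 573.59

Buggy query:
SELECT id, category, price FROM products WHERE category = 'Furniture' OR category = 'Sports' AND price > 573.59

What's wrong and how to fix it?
Bug: Without parentheses, AND is evaluated before OR, so the price filter only applies to the 'Sports' branch

Fix: Add parentheses around the OR so the AND applies to both alternatives

Corrected query:
SELECT id, category, price FROM products WHERE (category = 'Furniture' OR category = 'Sports') AND price > 573.59

Result:
id | category  | price  
---+-----------+--------
2  | Furniture | 734.72 
3  | Sports    | 675.25 
5  | Furniture | 1261.44
6  | Sports    | 1483.88
8  | Furniture | 802.45 
9  | Sports    | 1376.5 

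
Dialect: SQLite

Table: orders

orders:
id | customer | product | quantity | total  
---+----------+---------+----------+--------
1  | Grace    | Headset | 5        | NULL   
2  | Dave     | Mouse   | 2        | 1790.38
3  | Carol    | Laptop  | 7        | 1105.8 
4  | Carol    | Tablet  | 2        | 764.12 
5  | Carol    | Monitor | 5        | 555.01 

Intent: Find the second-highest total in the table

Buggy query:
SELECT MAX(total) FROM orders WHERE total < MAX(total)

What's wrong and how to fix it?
Bug: The inner MAX is an aggregate inside WHERE, which is not allowed

Fix: Put the inner MAX in a scalar subquery

Corrected query:
SELECT MAX(total) FROM orders WHERE total < (SELECT MAX(total) FROM orders)

Result:
MAX(total)
----------
1105.8    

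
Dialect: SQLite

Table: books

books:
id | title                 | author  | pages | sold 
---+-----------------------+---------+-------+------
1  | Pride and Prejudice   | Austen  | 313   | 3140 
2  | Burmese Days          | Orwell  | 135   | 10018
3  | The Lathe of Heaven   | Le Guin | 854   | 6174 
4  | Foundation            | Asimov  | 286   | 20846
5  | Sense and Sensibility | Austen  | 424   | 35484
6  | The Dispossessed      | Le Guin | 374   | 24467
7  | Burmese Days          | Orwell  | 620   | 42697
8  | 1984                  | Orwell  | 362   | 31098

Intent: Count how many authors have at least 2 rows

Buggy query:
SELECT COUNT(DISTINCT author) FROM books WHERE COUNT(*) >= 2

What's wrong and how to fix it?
Bug: COUNT(*) cannot appear in WHERE; the per-group count doesn't exist yet

Fix: Group first with HAVING COUNT(*) >= 2, then COUNT the resulting groups

Corrected query:
SELECT COUNT(*) FROM (SELECT author FROM books GROUP BY author HAVING COUNT(*) >= 2)

Result:
COUNT(*)
--------
3       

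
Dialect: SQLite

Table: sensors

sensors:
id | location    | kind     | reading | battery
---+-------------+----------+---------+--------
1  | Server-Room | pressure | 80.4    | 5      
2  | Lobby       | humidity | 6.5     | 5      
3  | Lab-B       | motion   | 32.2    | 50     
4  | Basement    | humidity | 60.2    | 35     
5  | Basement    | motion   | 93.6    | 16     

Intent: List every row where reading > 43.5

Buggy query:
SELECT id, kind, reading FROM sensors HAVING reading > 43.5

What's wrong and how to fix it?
Bug: This is a non-aggregate query (no GROUP BY, no aggregates), so in SQLite the HAVING clause is invalid here; a row-level condition belongs in WHERE

Fix: Replace HAVING with WHERE since the condition applies to individual rows

Corrected query:
SELECT id, kind, reading FROM sensors WHERE reading > 43.5

Result:
id | kind     | reading
---+----------+--------
1  | pressure | 80.4   
4  | humidity | 60.2   
5  | motion   | 93.6   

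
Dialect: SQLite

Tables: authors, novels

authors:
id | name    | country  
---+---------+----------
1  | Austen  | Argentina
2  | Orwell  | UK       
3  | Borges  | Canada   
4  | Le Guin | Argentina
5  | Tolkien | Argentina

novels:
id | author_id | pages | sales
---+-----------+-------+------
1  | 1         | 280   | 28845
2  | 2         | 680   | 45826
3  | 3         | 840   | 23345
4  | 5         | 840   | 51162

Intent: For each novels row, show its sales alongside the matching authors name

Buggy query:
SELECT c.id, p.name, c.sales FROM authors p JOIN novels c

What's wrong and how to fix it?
Bug: Missing join condition: each novels row is matched to all authors rows instead of just its own

Fix: Add ON c.author_id = p.id to the JOIN

Corrected query:
SELECT c.id, p.name, c.sales FROM authors p JOIN novels c ON c.author_id = p.id

Result:
id | name    | sales
---+---------+------
1  | Austen  | 28845
2  | Orwell  | 45826
3  | Borges  | 23345
4  | Tolkien | 51162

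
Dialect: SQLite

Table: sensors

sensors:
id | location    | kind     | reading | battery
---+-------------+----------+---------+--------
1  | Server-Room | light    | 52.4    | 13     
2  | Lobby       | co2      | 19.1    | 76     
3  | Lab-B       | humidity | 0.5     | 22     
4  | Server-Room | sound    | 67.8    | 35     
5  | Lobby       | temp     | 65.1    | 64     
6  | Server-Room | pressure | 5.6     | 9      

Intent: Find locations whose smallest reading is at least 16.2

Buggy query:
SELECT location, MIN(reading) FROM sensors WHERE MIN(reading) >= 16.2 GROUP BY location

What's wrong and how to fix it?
Bug: Aggregates like MIN are computed per group after WHERE runs

Fix: Replace WHERE with HAVING after the GROUP BY

Corrected query:
SELECT location, MIN(reading) FROM sensors GROUP BY location HAVING MIN(reading) >= 16.2

Result:
location | MIN(reading)
---------+-------------
Lobby    | 19.1        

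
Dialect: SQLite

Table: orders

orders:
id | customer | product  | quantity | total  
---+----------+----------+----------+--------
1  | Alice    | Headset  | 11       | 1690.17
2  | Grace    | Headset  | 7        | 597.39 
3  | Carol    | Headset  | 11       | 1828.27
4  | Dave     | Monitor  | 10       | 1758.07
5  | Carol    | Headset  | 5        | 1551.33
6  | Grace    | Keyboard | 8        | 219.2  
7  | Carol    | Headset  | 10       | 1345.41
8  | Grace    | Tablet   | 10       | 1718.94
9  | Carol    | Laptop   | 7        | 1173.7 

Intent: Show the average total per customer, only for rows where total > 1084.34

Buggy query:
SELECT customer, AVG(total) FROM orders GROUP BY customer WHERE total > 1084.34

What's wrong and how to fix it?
Bug: Row-level WHERE must come before GROUP BY in the clause order

Fix: Place WHERE between FROM and GROUP BY

Corrected query:
SELECT customer, AVG(total) FROM orders WHERE total > 1084.34 GROUP BY customer

Result:
customer | AVG(total)
---------+-----------
Alice    | 1690.17   
Carol    | 1474.6775 
Dave     | 1758.07   
Grace    | 1718.94   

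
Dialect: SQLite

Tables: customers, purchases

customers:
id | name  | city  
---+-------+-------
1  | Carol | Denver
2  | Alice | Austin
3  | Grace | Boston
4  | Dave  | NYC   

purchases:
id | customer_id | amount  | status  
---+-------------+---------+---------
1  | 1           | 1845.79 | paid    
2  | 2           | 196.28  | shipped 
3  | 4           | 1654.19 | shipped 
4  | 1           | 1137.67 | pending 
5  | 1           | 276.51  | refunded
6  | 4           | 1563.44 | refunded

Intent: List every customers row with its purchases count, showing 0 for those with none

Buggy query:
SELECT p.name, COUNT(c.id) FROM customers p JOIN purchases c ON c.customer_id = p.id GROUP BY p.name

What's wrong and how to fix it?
Bug: An inner join excludes parents with zero children

Fix: Switch to LEFT JOIN to retain unmatched parent rows

Corrected query:
SELECT p.name, COUNT(c.id) FROM customers p LEFT JOIN purchases c ON c.customer_id = p.id GROUP BY p.name

Result:
name  | COUNT(c.id)
------+------------
Alice | 1          
Carol | 3          
Dave  | 2          
Grace | 0          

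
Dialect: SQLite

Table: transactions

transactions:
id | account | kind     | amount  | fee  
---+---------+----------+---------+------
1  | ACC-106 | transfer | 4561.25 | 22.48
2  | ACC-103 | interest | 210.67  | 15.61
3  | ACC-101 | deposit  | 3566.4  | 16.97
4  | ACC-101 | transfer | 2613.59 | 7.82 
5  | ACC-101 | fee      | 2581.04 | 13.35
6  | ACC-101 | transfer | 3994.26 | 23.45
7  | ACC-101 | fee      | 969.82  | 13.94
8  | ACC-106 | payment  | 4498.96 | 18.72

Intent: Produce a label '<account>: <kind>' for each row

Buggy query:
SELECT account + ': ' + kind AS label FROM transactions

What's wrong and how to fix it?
Bug: '+' is numeric addition; on text columns SQLite converts them to 0 instead of concatenating

Fix: Use the || operator for string concatenation

Corrected query:
SELECT account || ': ' || kind AS label FROM transactions

Result:
label            
-----------------
ACC-106: transfer
ACC-103: interest
ACC-101: deposit 
ACC-101: transfer
ACC-101: fee     
ACC-101: transfer
ACC-101: fee     
ACC-106: payment 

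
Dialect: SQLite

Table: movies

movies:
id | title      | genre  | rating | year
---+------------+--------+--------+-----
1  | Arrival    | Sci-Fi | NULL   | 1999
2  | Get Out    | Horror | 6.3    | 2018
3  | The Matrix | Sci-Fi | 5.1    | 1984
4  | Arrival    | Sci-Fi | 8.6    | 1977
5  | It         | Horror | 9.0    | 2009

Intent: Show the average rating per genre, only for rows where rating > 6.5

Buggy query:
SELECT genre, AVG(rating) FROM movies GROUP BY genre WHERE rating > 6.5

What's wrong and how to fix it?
Bug: WHERE cannot follow GROUP BY

Fix: Move the WHERE clause before GROUP BY

Corrected query:
SELECT genre, AVG(rating) FROM movies WHERE rating > 6.5 GROUP BY genre

Result:
genre  | AVG(rating)
-------+------------
Horror | 9          
Sci-Fi | 8.6        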